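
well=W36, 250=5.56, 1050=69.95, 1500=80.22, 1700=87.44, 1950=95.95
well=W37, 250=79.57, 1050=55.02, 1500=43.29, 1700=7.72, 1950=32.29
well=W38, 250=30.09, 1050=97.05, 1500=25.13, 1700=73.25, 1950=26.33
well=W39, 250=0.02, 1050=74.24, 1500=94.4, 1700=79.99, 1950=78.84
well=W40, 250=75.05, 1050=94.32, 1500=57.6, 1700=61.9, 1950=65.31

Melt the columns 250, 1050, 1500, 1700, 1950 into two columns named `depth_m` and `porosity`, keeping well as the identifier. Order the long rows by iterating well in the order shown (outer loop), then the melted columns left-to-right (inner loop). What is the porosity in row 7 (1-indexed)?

55.02

25 rows total (5 × 5). Row 7: index ⌊(7-1)/5⌋ = 1 into well → W37; (7-1) mod 5 = 1 into the melted columns → 1050.
So row 7 is (W37, 1050, 55.02); porosity = 55.02.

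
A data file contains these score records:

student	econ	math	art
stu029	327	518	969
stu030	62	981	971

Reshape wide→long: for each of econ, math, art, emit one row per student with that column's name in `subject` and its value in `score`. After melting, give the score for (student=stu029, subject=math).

Unpivoting turns each (student, wide-column) pair into one long row.
The wide cell at row stu029, column math holds 518, so the long row (stu029, math) has score=518.

518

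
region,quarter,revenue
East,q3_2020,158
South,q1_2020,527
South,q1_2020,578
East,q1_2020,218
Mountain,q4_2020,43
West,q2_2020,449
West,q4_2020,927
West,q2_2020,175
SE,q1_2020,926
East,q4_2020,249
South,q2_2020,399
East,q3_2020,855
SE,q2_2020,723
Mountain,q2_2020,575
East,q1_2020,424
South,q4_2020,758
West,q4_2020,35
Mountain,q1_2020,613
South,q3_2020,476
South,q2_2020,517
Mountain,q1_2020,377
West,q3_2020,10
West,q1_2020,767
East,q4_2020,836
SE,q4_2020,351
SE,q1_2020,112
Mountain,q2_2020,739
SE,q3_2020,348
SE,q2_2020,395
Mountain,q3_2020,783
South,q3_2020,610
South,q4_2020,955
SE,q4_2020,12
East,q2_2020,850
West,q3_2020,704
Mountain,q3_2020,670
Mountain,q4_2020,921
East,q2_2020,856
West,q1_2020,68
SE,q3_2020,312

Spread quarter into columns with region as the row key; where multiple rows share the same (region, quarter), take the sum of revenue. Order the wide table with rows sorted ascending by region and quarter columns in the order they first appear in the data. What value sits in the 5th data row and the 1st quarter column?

With rows sorted ascending by region, row 5 is region=West. quarter columns in first-appearance order: q3_2020, q1_2020, q4_2020, q2_2020; column 1 is q3_2020.
Long rows with region=West, quarter=q3_2020: 10 + 704 = 714.

714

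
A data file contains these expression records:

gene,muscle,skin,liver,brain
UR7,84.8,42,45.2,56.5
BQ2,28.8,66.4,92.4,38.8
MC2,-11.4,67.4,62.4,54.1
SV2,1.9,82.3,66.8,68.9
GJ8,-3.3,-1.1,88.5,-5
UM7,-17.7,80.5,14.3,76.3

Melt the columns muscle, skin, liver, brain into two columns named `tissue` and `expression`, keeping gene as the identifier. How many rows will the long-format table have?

6 gene values × 4 melted columns = 24 rows.

24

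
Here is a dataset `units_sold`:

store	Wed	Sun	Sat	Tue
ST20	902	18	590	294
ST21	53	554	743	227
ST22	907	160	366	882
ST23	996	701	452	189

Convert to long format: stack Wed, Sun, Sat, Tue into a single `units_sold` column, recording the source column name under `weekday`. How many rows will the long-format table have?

4 store values × 4 melted columns = 16 rows.

16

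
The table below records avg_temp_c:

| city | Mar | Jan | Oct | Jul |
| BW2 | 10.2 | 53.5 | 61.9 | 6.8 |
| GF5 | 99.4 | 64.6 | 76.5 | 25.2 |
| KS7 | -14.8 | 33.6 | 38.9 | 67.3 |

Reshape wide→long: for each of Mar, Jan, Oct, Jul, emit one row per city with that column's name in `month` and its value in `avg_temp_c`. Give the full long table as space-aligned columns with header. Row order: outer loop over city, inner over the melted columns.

city  month  avg_temp_c
BW2   Mar    10.2      
BW2   Jan    53.5      
BW2   Oct    61.9      
BW2   Jul    6.8       
GF5   Mar    99.4      
GF5   Jan    64.6      
GF5   Oct    76.5      
GF5   Jul    25.2      
KS7   Mar    -14.8     
KS7   Jan    33.6      
KS7   Oct    38.9      
KS7   Jul    67.3      

Each (city, column) pair becomes one row: 3 × 4 = 12 rows.
For example, (BW2, Mar) → avg_temp_c=10.2.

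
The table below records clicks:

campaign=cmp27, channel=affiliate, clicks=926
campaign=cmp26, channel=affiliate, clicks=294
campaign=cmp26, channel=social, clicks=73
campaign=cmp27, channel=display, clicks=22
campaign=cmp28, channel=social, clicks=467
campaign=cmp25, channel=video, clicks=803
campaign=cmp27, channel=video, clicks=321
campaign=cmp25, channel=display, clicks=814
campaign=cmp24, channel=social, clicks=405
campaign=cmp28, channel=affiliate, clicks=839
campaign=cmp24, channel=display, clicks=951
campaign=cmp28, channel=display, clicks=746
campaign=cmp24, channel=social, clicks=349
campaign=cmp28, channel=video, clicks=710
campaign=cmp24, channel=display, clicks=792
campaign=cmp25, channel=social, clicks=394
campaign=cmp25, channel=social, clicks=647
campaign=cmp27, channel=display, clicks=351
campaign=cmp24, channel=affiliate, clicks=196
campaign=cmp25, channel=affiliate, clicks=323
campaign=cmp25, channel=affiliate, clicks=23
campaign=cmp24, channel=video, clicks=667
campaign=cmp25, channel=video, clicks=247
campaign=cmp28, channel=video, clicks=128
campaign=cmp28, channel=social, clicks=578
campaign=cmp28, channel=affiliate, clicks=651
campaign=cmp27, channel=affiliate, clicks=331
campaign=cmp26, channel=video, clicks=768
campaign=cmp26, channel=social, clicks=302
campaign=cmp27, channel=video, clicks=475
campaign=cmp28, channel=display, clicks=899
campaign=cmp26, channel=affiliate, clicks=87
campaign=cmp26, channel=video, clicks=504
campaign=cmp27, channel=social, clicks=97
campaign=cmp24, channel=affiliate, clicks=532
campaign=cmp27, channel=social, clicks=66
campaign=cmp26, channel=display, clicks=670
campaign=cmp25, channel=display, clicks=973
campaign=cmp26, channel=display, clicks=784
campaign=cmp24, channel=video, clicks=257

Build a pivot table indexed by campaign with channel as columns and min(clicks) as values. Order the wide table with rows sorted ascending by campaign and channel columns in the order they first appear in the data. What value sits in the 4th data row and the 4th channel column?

321

With rows sorted ascending by campaign, row 4 is campaign=cmp27. channel columns in first-appearance order: affiliate, social, display, video; column 4 is video.
Long rows with campaign=cmp27, channel=video: min(321, 475) = 321.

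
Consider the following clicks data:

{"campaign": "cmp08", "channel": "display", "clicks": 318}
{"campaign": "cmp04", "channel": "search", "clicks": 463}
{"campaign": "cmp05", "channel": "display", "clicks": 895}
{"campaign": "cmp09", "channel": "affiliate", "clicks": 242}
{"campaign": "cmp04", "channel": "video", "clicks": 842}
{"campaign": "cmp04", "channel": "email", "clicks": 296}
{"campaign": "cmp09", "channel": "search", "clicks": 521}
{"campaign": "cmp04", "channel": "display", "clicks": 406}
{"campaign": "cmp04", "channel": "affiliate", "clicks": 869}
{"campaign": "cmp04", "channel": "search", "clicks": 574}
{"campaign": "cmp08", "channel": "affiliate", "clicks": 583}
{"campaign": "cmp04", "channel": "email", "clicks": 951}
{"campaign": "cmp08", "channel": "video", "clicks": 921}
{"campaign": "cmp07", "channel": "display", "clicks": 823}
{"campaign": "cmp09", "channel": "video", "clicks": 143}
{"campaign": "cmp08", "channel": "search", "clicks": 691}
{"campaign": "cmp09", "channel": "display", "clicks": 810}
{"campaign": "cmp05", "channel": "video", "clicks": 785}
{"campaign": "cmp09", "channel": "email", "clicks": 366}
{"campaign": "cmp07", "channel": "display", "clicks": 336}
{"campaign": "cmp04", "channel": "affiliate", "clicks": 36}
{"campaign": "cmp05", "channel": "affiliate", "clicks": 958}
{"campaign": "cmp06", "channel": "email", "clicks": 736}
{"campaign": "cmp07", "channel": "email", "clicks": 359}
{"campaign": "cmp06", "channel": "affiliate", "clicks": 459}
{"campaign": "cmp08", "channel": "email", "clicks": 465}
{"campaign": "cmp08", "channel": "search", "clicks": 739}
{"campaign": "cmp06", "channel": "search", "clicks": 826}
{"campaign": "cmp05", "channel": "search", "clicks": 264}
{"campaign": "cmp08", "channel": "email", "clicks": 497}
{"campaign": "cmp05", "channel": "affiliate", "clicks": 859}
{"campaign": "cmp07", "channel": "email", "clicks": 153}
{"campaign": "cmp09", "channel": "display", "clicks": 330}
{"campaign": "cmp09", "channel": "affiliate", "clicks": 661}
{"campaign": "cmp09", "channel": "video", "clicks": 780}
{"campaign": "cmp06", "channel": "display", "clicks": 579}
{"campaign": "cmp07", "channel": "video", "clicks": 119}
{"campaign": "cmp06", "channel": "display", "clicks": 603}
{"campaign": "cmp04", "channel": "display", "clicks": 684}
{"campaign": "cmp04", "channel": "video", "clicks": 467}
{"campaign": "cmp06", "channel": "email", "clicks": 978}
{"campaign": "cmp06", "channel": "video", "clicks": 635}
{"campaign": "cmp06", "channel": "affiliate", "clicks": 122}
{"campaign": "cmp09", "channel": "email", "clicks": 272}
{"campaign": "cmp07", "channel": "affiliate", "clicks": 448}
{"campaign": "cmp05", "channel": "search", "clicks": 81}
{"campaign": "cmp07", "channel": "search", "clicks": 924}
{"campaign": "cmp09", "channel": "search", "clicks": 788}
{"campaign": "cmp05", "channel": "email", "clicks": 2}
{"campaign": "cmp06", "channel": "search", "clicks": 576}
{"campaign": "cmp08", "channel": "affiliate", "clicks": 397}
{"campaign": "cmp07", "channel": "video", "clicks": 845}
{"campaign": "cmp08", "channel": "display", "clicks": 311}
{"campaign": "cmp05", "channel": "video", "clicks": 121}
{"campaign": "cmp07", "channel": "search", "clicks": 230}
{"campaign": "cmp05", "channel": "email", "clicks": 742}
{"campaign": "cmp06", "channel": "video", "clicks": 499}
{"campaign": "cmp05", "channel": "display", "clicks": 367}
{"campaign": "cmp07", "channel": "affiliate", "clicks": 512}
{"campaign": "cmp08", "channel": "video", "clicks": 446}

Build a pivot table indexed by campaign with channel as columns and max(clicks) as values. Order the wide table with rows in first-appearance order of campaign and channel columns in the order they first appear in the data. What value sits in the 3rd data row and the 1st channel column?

895

With rows in first-appearance order of campaign, row 3 is campaign=cmp05. channel columns in first-appearance order: display, search, affiliate, video, email; column 1 is display.
Long rows with campaign=cmp05, channel=display: max(895, 367) = 895.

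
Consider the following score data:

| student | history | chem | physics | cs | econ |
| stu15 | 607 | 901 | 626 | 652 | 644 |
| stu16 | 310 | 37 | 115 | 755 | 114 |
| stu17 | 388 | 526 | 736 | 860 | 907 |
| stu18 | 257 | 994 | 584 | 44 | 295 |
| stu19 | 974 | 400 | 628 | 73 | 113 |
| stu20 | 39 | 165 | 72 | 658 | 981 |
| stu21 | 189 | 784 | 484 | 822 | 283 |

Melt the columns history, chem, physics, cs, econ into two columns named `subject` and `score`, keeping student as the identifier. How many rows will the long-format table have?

7 student values × 5 melted columns = 35 rows.

35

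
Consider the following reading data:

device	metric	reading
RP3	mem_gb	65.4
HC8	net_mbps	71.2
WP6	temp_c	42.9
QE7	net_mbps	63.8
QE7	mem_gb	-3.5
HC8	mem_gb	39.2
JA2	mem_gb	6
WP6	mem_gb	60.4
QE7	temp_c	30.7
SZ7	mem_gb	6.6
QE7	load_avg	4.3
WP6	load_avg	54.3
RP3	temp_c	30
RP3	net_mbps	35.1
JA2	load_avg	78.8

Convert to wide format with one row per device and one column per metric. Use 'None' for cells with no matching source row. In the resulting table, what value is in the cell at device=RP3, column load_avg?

None

No long-format row has device=RP3 and metric=load_avg, so the cell is None.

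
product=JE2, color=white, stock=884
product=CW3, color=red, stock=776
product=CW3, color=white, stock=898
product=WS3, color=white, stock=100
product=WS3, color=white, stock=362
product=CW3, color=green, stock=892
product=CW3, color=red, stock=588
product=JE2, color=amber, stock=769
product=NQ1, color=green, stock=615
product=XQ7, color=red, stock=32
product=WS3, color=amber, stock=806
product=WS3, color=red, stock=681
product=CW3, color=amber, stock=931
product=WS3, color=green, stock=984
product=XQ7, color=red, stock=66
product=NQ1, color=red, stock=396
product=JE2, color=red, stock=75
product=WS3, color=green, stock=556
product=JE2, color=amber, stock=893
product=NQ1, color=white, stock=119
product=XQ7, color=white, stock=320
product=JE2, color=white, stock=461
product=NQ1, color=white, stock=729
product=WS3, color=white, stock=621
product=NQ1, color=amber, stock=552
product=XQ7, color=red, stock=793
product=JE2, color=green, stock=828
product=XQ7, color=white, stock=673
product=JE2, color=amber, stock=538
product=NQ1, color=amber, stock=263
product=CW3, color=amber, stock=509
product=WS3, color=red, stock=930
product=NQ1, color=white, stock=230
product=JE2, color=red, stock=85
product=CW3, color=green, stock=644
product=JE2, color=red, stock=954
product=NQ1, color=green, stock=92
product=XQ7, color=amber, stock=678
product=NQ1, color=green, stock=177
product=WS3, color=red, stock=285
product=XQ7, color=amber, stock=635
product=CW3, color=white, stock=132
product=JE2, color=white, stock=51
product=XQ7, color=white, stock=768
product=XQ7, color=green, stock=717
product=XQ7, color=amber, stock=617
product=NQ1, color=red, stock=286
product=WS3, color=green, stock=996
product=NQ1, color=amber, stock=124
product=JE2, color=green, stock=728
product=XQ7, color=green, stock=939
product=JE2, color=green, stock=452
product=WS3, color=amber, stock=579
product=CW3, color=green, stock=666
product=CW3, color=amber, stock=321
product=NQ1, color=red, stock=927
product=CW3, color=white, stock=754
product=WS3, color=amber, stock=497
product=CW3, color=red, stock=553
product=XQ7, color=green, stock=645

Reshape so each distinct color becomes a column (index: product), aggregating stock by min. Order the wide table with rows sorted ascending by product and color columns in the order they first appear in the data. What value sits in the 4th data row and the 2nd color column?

With rows sorted ascending by product, row 4 is product=WS3. color columns in first-appearance order: white, red, green, amber; column 2 is red.
Long rows with product=WS3, color=red: min(681, 930, 285) = 285.

285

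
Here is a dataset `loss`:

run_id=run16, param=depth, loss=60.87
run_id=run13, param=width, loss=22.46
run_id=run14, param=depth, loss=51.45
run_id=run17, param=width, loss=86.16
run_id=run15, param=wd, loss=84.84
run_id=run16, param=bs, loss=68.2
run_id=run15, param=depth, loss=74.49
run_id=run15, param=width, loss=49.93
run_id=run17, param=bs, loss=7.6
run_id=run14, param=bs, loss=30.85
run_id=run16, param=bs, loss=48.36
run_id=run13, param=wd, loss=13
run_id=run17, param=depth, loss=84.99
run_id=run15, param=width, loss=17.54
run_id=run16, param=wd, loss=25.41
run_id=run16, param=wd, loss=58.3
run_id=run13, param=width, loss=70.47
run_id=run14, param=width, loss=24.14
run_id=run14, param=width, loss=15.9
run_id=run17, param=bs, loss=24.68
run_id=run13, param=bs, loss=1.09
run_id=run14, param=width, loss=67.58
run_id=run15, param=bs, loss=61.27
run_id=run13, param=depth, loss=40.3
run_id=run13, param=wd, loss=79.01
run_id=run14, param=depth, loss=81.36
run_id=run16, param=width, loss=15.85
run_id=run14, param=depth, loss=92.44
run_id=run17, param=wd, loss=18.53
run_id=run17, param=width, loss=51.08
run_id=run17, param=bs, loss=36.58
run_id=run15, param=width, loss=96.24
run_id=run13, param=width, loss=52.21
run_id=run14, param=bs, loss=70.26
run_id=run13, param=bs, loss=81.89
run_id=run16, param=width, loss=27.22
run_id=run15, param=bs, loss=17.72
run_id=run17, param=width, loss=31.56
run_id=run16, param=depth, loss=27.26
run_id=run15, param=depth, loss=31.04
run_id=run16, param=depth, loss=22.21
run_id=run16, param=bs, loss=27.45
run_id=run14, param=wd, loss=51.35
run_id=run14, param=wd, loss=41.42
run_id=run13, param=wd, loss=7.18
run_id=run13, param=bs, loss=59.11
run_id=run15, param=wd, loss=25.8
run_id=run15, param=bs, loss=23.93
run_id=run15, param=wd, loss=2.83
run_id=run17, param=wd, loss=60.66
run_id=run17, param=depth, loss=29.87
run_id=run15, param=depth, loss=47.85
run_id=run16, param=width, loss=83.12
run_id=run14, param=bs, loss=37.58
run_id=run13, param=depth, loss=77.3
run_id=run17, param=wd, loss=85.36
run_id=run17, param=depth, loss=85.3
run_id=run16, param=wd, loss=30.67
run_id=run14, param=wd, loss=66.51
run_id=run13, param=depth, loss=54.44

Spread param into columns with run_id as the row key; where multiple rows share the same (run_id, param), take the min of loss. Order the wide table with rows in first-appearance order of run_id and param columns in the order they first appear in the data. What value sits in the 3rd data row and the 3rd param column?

With rows in first-appearance order of run_id, row 3 is run_id=run14. param columns in first-appearance order: depth, width, wd, bs; column 3 is wd.
Long rows with run_id=run14, param=wd: min(51.35, 41.42, 66.51) = 41.42.

41.42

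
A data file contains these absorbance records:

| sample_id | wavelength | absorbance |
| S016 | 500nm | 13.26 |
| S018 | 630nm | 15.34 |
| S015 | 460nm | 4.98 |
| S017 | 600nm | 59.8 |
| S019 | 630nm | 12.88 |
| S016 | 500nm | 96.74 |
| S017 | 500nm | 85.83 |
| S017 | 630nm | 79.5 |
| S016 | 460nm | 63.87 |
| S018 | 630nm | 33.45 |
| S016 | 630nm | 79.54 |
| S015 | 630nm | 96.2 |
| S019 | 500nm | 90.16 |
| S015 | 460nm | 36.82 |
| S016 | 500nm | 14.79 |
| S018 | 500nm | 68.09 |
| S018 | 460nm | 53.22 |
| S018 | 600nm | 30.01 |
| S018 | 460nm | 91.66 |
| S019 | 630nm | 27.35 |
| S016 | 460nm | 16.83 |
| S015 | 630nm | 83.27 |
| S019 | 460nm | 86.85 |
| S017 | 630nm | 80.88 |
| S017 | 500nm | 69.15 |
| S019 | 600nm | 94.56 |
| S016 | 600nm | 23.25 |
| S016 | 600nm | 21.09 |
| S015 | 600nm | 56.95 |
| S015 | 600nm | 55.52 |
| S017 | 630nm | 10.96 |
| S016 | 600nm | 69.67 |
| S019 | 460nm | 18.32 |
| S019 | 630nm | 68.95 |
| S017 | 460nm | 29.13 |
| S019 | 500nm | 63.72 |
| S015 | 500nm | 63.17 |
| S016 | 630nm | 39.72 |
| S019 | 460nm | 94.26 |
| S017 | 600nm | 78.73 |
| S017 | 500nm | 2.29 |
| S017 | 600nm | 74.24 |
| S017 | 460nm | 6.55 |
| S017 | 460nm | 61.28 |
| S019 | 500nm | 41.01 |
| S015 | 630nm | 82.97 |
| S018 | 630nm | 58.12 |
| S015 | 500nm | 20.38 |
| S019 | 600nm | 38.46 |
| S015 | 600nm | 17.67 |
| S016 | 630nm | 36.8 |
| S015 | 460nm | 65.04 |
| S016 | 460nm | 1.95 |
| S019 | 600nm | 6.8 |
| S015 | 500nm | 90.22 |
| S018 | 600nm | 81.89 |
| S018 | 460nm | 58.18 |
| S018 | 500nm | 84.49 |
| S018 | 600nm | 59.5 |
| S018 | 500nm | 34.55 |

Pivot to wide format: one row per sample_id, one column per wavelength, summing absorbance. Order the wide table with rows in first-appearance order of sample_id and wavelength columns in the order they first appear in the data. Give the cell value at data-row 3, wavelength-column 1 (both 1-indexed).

With rows in first-appearance order of sample_id, row 3 is sample_id=S015. wavelength columns in first-appearance order: 500nm, 630nm, 460nm, 600nm; column 1 is 500nm.
Long rows with sample_id=S015, wavelength=500nm: 63.17 + 20.38 + 90.22 = 173.77.

173.77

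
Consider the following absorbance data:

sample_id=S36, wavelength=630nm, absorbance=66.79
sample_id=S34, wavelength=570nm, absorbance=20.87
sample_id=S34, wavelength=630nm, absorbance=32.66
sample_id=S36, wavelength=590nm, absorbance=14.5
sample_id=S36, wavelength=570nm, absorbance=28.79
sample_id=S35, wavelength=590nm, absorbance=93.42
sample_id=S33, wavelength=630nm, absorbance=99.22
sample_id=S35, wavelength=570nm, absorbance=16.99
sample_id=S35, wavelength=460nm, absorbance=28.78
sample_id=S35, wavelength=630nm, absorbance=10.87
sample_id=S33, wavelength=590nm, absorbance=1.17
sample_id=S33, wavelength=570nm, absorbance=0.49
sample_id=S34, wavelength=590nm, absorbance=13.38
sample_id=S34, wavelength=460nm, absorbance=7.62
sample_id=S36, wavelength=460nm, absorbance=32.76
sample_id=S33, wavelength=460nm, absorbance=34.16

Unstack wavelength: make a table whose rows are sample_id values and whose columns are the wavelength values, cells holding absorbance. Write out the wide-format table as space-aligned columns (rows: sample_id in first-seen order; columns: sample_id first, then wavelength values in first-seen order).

Columns: sample_id plus the 4 distinct wavelength values (630nm, 570nm, 590nm, 460nm).
For example, row S36 column 630nm takes absorbance=66.79 from the long row (S36, 630nm).

sample_id  630nm  570nm  590nm  460nm
S36        66.79  28.79  14.5   32.76
S34        32.66  20.87  13.38  7.62 
S35        10.87  16.99  93.42  28.78
S33        99.22  0.49   1.17   34.16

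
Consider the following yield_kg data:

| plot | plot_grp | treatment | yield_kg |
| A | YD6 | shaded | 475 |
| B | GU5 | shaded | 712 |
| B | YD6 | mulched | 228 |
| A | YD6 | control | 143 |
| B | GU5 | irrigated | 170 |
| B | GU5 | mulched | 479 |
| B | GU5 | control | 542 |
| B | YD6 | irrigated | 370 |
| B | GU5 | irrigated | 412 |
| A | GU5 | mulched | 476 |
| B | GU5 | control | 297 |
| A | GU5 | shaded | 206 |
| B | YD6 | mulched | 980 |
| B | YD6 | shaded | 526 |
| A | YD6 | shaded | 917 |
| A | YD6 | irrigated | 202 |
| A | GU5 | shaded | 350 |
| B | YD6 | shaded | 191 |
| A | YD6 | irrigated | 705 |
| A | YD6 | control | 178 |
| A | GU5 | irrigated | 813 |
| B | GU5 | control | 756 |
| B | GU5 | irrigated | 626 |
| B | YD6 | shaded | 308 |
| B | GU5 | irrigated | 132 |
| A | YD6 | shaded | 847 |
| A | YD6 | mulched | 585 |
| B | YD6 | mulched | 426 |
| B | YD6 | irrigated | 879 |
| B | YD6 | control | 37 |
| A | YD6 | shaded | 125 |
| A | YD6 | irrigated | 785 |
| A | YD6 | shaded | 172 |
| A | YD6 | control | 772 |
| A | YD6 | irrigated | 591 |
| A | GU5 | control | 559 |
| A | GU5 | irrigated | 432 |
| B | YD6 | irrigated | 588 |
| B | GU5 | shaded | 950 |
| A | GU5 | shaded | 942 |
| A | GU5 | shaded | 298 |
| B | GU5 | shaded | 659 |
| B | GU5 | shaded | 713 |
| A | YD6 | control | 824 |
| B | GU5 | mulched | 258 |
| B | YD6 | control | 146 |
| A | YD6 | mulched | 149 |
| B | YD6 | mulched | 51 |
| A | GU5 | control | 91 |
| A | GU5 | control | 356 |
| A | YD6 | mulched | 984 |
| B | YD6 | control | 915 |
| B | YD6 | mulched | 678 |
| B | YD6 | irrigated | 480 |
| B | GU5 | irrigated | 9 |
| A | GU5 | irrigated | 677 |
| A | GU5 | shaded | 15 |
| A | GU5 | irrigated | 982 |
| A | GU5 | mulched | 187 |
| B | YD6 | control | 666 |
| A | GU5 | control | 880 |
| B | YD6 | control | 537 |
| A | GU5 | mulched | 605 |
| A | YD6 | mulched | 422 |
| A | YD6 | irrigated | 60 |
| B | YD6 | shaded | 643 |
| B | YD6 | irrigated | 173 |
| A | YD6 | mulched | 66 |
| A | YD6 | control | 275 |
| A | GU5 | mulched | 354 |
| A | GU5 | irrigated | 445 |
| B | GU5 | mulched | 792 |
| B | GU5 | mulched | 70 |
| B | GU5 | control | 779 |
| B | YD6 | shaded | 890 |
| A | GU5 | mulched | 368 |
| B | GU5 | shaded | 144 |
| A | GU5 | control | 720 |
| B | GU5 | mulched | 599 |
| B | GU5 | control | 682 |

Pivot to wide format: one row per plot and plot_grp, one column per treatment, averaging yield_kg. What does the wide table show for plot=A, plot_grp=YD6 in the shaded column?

507.20

Rows with plot=A, plot_grp=YD6 and treatment=shaded: yield_kg values are 475, 917, 847, 125, 172.
(475 + 917 + 847 + 125 + 172) / 5 = 507.20.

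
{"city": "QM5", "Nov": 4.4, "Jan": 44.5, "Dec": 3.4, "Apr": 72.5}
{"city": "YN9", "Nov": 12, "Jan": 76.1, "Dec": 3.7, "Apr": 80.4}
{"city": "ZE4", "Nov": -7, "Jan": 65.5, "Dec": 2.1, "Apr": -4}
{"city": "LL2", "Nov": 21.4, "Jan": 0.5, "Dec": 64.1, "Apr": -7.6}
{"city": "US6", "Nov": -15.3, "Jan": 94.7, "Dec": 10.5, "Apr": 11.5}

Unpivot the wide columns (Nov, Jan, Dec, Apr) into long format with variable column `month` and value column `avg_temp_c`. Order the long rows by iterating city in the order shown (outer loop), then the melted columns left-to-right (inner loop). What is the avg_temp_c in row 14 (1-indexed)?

20 rows total (5 × 4). Row 14: index ⌊(14-1)/4⌋ = 3 into city → LL2; (14-1) mod 4 = 1 into the melted columns → Jan.
So row 14 is (LL2, Jan, 0.5); avg_temp_c = 0.5.

0.5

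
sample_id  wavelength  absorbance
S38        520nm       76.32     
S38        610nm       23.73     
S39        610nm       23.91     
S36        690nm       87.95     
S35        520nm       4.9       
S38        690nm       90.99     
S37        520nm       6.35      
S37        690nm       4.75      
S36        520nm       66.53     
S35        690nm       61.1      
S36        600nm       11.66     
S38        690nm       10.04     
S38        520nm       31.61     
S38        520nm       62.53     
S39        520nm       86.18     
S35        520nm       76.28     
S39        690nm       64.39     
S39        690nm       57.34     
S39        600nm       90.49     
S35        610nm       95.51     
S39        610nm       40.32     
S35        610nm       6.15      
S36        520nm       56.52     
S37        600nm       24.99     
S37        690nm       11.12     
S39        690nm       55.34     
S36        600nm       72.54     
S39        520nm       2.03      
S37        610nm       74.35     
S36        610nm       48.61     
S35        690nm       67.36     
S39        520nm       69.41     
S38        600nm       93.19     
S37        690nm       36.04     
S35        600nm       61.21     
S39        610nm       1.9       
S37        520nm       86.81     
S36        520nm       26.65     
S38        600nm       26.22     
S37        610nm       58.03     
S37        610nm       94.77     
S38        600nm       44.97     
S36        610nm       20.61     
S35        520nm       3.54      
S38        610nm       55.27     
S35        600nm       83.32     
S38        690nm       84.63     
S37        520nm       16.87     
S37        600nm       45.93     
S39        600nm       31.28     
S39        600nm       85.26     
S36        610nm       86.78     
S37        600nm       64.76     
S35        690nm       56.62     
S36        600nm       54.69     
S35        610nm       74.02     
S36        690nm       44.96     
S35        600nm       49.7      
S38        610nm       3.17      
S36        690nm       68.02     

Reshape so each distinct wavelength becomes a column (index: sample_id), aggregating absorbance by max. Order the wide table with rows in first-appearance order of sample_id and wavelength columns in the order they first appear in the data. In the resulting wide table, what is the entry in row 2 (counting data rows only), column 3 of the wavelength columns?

With rows in first-appearance order of sample_id, row 2 is sample_id=S39. wavelength columns in first-appearance order: 520nm, 610nm, 690nm, 600nm; column 3 is 690nm.
Long rows with sample_id=S39, wavelength=690nm: max(64.39, 57.34, 55.34) = 64.39.

64.39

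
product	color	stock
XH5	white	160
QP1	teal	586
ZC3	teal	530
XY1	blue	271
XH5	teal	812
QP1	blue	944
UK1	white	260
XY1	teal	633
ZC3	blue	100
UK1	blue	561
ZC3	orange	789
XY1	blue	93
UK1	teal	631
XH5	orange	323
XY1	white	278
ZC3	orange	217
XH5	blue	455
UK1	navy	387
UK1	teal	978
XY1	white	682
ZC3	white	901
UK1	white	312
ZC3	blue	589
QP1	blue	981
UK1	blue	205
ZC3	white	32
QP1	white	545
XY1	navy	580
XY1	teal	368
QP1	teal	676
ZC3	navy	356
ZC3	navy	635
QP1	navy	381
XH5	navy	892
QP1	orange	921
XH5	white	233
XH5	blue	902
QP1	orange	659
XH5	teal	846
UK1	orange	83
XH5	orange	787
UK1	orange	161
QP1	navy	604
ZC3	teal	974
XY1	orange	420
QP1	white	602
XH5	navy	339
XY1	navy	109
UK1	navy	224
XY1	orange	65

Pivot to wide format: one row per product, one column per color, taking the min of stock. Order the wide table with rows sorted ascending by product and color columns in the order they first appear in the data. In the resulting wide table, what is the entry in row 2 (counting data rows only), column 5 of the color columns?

With rows sorted ascending by product, row 2 is product=UK1. color columns in first-appearance order: white, teal, blue, orange, navy; column 5 is navy.
Long rows with product=UK1, color=navy: min(387, 224) = 224.

224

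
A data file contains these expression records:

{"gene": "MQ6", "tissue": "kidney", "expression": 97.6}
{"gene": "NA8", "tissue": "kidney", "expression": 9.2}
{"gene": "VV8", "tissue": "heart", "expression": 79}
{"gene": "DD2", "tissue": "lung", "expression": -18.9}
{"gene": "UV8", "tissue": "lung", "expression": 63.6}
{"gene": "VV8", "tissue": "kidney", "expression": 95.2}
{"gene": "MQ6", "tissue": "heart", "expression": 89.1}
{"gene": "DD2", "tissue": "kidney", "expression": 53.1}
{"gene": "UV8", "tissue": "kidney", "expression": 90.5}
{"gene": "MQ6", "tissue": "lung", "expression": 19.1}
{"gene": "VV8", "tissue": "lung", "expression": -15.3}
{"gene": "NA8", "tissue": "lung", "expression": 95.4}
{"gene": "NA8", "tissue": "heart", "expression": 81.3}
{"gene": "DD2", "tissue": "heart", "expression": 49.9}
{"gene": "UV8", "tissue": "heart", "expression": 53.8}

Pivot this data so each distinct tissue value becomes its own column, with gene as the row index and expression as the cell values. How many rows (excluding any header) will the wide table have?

5 distinct gene values → 5 rows.

5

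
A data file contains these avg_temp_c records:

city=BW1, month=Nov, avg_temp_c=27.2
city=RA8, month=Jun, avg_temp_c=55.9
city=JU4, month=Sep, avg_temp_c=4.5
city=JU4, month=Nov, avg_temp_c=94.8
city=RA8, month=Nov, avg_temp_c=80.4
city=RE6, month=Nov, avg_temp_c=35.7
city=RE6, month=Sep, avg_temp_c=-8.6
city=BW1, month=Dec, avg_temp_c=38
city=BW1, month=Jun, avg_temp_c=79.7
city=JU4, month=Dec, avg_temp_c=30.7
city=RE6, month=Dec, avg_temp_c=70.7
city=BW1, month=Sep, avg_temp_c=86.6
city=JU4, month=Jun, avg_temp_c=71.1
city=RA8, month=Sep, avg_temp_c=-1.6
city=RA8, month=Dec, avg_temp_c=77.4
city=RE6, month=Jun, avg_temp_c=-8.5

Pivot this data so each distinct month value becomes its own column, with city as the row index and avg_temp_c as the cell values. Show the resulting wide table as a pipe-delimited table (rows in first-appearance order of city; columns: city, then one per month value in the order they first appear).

| city | Nov | Jun | Sep | Dec |
| BW1 | 27.2 | 79.7 | 86.6 | 38 |
| RA8 | 80.4 | 55.9 | -1.6 | 77.4 |
| JU4 | 94.8 | 71.1 | 4.5 | 30.7 |
| RE6 | 35.7 | -8.5 | -8.6 | 70.7 |

Columns: city plus the 4 distinct month values (Nov, Jun, Sep, Dec).
For example, row BW1 column Nov takes avg_temp_c=27.2 from the long row (BW1, Nov).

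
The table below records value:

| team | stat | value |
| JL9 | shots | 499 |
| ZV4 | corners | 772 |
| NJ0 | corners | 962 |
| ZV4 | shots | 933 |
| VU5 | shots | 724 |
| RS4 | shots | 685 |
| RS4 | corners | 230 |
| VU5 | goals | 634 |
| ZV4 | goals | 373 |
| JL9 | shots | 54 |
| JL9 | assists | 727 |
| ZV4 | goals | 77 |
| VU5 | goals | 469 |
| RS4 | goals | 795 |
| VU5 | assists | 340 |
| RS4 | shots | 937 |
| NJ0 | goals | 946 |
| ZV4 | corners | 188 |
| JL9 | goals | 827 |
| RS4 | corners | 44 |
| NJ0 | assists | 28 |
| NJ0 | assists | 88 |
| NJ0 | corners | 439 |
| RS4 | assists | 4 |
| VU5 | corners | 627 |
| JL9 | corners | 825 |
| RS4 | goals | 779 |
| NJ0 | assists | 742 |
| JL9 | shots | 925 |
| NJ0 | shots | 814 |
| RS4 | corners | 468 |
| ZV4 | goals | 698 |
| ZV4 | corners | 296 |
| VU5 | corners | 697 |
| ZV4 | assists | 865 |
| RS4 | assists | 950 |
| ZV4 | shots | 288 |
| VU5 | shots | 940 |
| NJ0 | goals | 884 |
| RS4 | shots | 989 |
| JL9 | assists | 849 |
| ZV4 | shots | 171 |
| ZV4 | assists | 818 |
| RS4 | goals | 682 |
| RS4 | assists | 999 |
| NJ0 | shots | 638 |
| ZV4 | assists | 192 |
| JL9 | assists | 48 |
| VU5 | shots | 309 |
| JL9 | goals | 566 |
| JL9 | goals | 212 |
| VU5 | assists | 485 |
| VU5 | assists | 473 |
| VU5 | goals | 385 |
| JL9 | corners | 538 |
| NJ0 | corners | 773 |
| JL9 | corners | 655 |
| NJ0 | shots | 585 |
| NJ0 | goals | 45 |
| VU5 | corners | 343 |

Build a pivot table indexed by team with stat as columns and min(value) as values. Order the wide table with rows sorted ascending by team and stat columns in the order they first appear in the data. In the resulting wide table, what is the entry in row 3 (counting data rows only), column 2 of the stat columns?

44

With rows sorted ascending by team, row 3 is team=RS4. stat columns in first-appearance order: shots, corners, goals, assists; column 2 is corners.
Long rows with team=RS4, stat=corners: min(230, 44, 468) = 44.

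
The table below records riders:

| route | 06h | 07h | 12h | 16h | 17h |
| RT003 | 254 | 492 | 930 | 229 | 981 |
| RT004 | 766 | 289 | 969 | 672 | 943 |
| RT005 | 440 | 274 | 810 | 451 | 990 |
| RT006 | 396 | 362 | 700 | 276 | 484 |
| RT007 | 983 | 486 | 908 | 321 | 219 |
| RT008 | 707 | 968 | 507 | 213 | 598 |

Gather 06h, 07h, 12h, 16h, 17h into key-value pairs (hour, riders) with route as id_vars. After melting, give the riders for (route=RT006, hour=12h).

700

Unpivoting turns each (route, wide-column) pair into one long row.
The wide cell at row RT006, column 12h holds 700, so the long row (RT006, 12h) has riders=700.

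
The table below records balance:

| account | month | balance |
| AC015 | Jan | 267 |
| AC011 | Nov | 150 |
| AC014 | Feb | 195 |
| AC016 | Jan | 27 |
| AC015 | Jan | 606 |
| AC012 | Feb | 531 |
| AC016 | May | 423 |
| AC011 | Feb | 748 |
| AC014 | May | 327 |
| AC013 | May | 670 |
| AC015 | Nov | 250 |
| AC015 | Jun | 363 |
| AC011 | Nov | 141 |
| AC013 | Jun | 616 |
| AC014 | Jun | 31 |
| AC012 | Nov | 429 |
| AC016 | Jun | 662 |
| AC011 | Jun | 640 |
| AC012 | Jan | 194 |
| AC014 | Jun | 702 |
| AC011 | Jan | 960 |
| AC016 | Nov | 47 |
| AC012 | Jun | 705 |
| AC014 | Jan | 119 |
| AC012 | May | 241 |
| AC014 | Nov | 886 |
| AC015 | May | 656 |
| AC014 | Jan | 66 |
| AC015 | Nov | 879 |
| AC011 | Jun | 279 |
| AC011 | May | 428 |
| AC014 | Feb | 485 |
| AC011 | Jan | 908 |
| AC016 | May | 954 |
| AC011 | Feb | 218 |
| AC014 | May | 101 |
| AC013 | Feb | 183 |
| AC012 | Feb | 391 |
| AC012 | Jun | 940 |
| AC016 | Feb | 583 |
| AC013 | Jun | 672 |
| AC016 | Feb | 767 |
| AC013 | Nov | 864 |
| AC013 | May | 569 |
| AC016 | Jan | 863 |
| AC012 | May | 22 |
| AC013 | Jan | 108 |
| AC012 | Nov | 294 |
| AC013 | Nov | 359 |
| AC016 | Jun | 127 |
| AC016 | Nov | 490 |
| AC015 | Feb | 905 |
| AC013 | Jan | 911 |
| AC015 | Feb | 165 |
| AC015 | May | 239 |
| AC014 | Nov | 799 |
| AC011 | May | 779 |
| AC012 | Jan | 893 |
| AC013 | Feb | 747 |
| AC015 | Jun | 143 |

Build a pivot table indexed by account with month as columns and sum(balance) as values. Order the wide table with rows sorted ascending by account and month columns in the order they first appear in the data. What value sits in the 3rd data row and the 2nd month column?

1223

With rows sorted ascending by account, row 3 is account=AC013. month columns in first-appearance order: Jan, Nov, Feb, May, Jun; column 2 is Nov.
Long rows with account=AC013, month=Nov: 864 + 359 = 1223.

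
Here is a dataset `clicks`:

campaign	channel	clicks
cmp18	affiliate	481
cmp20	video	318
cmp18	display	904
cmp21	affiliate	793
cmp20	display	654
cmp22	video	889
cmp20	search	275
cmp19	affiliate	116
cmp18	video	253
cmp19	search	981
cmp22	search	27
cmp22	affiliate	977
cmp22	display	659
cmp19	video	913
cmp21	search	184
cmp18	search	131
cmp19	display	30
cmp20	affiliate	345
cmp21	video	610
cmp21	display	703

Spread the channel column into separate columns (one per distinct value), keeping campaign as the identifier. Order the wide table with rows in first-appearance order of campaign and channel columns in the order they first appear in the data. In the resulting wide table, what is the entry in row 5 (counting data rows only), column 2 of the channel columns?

With rows in first-appearance order of campaign, row 5 is campaign=cmp19. channel columns in first-appearance order: affiliate, video, display, search; column 2 is video.
Long rows with campaign=cmp19, channel=video: clicks = 913.

913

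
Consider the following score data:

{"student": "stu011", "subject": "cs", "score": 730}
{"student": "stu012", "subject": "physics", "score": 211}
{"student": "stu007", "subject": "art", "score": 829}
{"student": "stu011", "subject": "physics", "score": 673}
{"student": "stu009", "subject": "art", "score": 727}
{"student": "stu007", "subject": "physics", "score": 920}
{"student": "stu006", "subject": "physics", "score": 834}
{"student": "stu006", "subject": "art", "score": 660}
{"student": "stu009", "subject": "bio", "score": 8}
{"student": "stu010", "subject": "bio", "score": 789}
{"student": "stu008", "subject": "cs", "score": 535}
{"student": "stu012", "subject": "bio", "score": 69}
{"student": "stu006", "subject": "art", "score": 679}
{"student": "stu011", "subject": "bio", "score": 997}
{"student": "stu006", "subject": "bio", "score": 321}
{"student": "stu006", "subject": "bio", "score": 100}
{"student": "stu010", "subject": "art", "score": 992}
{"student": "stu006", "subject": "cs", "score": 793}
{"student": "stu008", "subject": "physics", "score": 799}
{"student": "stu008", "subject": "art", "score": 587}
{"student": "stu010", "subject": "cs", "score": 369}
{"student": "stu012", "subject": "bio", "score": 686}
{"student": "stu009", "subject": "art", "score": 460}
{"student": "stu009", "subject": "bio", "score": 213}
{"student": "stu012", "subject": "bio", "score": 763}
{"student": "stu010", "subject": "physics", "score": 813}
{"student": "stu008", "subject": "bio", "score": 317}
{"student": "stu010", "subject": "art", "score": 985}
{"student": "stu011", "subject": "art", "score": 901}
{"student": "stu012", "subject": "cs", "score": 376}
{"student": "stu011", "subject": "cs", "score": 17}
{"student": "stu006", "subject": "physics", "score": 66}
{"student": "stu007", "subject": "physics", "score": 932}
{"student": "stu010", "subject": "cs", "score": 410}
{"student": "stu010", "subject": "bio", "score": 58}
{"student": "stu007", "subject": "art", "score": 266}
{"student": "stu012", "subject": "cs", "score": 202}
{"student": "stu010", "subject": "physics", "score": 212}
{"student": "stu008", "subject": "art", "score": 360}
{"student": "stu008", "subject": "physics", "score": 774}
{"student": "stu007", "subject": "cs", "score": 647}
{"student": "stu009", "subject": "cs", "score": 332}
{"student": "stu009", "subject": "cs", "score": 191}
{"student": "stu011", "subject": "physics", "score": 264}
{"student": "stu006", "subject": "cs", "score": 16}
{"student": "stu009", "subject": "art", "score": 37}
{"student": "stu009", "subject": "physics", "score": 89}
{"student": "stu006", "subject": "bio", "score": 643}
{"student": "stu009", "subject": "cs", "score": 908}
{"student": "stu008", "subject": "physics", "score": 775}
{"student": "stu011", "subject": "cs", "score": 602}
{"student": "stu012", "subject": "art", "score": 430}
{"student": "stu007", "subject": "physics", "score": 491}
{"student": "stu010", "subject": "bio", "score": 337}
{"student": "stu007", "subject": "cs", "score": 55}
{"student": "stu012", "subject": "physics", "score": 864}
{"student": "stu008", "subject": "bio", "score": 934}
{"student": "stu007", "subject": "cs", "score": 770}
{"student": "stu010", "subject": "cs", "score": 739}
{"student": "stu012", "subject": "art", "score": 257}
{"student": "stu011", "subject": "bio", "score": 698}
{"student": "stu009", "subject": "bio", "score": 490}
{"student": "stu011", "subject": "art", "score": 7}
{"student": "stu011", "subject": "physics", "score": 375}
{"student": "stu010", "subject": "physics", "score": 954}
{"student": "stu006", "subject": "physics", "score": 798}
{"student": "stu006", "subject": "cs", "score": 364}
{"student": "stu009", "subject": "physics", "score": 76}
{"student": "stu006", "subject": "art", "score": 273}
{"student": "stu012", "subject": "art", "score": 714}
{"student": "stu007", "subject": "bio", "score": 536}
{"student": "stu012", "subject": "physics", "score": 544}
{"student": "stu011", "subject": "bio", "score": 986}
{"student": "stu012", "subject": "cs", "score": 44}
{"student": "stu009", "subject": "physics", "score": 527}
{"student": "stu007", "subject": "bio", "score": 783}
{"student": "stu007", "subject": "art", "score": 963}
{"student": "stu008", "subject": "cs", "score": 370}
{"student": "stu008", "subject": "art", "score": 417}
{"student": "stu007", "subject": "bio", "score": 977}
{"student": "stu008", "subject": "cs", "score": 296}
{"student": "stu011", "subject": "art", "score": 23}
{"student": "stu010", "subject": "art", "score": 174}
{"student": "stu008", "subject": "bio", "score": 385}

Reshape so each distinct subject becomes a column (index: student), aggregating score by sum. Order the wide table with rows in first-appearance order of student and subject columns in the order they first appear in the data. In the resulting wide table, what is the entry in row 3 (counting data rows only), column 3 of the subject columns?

With rows in first-appearance order of student, row 3 is student=stu007. subject columns in first-appearance order: cs, physics, art, bio; column 3 is art.
Long rows with student=stu007, subject=art: 829 + 266 + 963 = 2058.

2058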